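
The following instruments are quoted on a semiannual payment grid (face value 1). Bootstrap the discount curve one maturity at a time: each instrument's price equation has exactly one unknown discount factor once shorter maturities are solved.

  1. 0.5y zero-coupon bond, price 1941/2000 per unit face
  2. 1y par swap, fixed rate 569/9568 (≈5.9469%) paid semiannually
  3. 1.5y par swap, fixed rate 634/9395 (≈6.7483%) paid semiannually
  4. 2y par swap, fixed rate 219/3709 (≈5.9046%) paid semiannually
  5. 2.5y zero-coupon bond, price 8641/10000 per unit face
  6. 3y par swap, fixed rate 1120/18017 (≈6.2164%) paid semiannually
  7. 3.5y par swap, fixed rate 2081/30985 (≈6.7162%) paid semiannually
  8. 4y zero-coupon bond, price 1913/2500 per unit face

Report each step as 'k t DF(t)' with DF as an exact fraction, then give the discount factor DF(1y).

step 1 [0.5y] zero: DF = P = 1941/2000 ≈ 0.970500
step 2 [1y] swap r/2=569/19136: DF=(1 − 569/19136·(0.970500))/(1+569/19136) = 9431/10000 ≈ 0.943100
step 3 [1.5y] swap r/2=317/9395: DF=(1 − 317/9395·(0.970500+0.943100))/(1+317/9395) = 9049/10000 ≈ 0.904900
step 4 [2y] swap r/2=219/7418: DF=(1 − 219/7418·(0.970500+0.943100+0.904900))/(1+219/7418) = 1781/2000 ≈ 0.890500
step 5 [2.5y] zero: DF = P = 8641/10000 ≈ 0.864100
step 6 [3y] swap r/2=560/18017: DF=(1 − 560/18017·(0.970500+0.943100+0.904900+0.890500+0.864100))/(1+560/18017) = 104/125 ≈ 0.832000
step 7 [3.5y] swap r/2=2081/61970: DF=(1 − 2081/61970·(0.970500+0.943100+0.904900+0.890500+0.864100+0.832000))/(1+2081/61970) = 7919/10000 ≈ 0.791900
step 8 [4y] zero: DF = P = 1913/2500 ≈ 0.765200

1 1/2 1941/2000
2 1 9431/10000
3 3/2 9049/10000
4 2 1781/2000
5 5/2 8641/10000
6 3 104/125
7 7/2 7919/10000
8 4 1913/2500
DF(1y) = 9431/10000 ≈ 0.943100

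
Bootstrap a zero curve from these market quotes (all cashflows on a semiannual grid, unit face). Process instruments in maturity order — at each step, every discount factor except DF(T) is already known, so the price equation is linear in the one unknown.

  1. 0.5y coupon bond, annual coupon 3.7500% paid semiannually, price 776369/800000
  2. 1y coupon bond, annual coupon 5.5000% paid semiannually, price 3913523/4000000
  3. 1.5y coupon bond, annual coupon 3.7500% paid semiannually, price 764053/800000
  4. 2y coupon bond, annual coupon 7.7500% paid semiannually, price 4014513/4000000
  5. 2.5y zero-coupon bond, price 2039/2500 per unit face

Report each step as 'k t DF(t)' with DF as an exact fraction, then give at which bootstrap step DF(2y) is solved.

step 1 [0.5y] bond c/2=3/160: DF=(776369/800000 − 3/160·(0))/(1+3/160) = 4763/5000 ≈ 0.952600
step 2 [1y] bond c/2=11/400: DF=(3913523/4000000 − 11/400·(0.952600))/(1+11/400) = 9267/10000 ≈ 0.926700
step 3 [1.5y] bond c/2=3/160: DF=(764053/800000 − 3/160·(0.952600+0.926700))/(1+3/160) = 9029/10000 ≈ 0.902900
step 4 [2y] bond c/2=31/800: DF=(4014513/4000000 − 31/800·(0.952600+0.926700+0.902900))/(1+31/800) = 539/625 ≈ 0.862400
step 5 [2.5y] zero: DF = P = 2039/2500 ≈ 0.815600

1 1/2 4763/5000
2 1 9267/10000
3 3/2 9029/10000
4 2 539/625
5 5/2 2039/2500
DF(2y) is solved at step 4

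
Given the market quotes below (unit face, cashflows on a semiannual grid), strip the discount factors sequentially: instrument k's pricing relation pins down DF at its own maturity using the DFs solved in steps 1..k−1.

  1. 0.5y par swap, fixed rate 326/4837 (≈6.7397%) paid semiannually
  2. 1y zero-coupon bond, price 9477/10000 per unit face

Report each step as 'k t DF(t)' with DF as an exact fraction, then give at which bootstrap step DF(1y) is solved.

step 1 [0.5y] swap r/2=163/4837: DF=(1 − 163/4837·(0))/(1+163/4837) = 4837/5000 ≈ 0.967400
step 2 [1y] zero: DF = P = 9477/10000 ≈ 0.947700

1 1/2 4837/5000
2 1 9477/10000
DF(1y) is solved at step 2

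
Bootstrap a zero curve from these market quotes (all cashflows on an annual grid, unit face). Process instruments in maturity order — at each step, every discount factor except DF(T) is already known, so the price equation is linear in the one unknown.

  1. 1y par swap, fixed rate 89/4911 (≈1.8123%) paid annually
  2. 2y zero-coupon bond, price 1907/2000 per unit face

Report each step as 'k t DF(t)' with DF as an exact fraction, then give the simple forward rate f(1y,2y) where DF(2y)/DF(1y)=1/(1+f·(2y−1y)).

1 1 4911/5000
2 2 1907/2000
f(1y,2y) = ((4911/5000)/(1907/2000) − 1)/(1) = 287/9535 ≈ 3.0100%

step 1 [1y] swap r/1=89/4911: DF=(1 − 89/4911·(0))/(1+89/4911) = 4911/5000 ≈ 0.982200
step 2 [2y] zero: DF = P = 1907/2000 ≈ 0.953500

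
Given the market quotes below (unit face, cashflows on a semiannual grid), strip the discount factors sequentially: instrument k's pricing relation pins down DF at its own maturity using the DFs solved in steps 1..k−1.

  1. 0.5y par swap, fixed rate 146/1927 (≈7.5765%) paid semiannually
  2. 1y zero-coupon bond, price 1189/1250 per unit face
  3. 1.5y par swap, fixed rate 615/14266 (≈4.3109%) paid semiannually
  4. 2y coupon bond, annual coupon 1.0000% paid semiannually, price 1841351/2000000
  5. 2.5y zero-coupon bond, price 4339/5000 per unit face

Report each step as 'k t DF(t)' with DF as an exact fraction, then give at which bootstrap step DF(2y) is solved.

1 1/2 1927/2000
2 1 1189/1250
3 3/2 1877/2000
4 2 9019/10000
5 5/2 4339/5000
DF(2y) is solved at step 4

step 1 [0.5y] swap r/2=73/1927: DF=(1 − 73/1927·(0))/(1+73/1927) = 1927/2000 ≈ 0.963500
step 2 [1y] zero: DF = P = 1189/1250 ≈ 0.951200
step 3 [1.5y] swap r/2=615/28532: DF=(1 − 615/28532·(0.963500+0.951200))/(1+615/28532) = 1877/2000 ≈ 0.938500
step 4 [2y] bond c/2=1/200: DF=(1841351/2000000 − 1/200·(0.963500+0.951200+0.938500))/(1+1/200) = 9019/10000 ≈ 0.901900
step 5 [2.5y] zero: DF = P = 4339/5000 ≈ 0.867800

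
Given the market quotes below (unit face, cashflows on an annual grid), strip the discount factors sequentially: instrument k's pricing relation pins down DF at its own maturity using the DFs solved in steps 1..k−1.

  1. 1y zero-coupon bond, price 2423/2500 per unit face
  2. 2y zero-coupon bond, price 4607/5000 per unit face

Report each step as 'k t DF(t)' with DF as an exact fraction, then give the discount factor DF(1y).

1 1 2423/2500
2 2 4607/5000
DF(1y) = 2423/2500 ≈ 0.969200

step 1 [1y] zero: DF = P = 2423/2500 ≈ 0.969200
step 2 [2y] zero: DF = P = 4607/5000 ≈ 0.921400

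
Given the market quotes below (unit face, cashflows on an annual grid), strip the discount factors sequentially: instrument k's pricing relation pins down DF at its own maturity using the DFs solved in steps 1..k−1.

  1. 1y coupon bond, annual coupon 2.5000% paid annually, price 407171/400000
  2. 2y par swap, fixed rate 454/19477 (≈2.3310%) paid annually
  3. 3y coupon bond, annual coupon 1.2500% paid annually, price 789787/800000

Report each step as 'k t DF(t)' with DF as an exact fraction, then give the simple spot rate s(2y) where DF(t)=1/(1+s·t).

step 1 [1y] bond c/1=1/40: DF=(407171/400000 − 1/40·(0))/(1+1/40) = 9931/10000 ≈ 0.993100
step 2 [2y] swap r/1=454/19477: DF=(1 − 454/19477·(0.993100))/(1+454/19477) = 4773/5000 ≈ 0.954600
step 3 [3y] bond c/1=1/80: DF=(789787/800000 − 1/80·(0.993100+0.954600))/(1+1/80) = 951/1000 ≈ 0.951000

1 1 9931/10000
2 2 4773/5000
3 3 951/1000
s(2y) = (1/(4773/5000) − 1)/(2) = 227/9546 ≈ 2.3780%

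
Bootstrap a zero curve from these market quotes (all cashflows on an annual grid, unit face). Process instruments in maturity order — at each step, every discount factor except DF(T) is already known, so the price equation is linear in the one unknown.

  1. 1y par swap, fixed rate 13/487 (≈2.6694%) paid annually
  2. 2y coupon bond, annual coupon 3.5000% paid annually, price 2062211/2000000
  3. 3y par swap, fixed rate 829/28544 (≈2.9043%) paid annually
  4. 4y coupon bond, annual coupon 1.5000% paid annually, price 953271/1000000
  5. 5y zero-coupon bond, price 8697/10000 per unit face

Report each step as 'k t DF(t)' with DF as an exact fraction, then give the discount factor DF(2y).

step 1 [1y] swap r/1=13/487: DF=(1 − 13/487·(0))/(1+13/487) = 487/500 ≈ 0.974000
step 2 [2y] bond c/1=7/200: DF=(2062211/2000000 − 7/200·(0.974000))/(1+7/200) = 9633/10000 ≈ 0.963300
step 3 [3y] swap r/1=829/28544: DF=(1 − 829/28544·(0.974000+0.963300))/(1+829/28544) = 9171/10000 ≈ 0.917100
step 4 [4y] bond c/1=3/200: DF=(953271/1000000 − 3/200·(0.974000+0.963300+0.917100))/(1+3/200) = 897/1000 ≈ 0.897000
step 5 [5y] zero: DF = P = 8697/10000 ≈ 0.869700

1 1 487/500
2 2 9633/10000
3 3 9171/10000
4 4 897/1000
5 5 8697/10000
DF(2y) = 9633/10000 ≈ 0.963300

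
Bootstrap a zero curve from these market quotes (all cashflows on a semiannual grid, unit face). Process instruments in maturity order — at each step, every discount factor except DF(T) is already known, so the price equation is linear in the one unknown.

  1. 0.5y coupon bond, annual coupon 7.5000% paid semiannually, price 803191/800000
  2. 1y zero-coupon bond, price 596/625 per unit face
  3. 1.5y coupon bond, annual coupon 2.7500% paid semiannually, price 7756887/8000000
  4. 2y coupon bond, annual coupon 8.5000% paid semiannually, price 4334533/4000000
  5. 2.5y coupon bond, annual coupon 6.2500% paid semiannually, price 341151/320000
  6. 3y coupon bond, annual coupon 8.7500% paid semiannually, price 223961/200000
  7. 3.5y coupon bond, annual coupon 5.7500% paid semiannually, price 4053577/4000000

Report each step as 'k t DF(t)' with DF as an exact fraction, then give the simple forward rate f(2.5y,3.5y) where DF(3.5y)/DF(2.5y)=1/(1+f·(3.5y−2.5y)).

1 1/2 9677/10000
2 1 596/625
3 3/2 1163/1250
4 2 577/625
5 5/2 4597/5000
6 3 8761/10000
7 7/2 4147/5000
f(2.5y,3.5y) = ((4597/5000)/(4147/5000) − 1)/(1) = 450/4147 ≈ 10.8512%

step 1 [0.5y] bond c/2=3/80: DF=(803191/800000 − 3/80·(0))/(1+3/80) = 9677/10000 ≈ 0.967700
step 2 [1y] zero: DF = P = 596/625 ≈ 0.953600
step 3 [1.5y] bond c/2=11/800: DF=(7756887/8000000 − 11/800·(0.967700+0.953600))/(1+11/800) = 1163/1250 ≈ 0.930400
step 4 [2y] bond c/2=17/400: DF=(4334533/4000000 − 17/400·(0.967700+0.953600+0.930400))/(1+17/400) = 577/625 ≈ 0.923200
step 5 [2.5y] bond c/2=1/32: DF=(341151/320000 − 1/32·(0.967700+0.953600+0.930400+0.923200))/(1+1/32) = 4597/5000 ≈ 0.919400
step 6 [3y] bond c/2=7/160: DF=(223961/200000 − 7/160·(0.967700+0.953600+0.930400+0.923200+0.919400))/(1+7/160) = 8761/10000 ≈ 0.876100
step 7 [3.5y] bond c/2=23/800: DF=(4053577/4000000 − 23/800·(0.967700+0.953600+0.930400+0.923200+0.919400+0.876100))/(1+23/800) = 4147/5000 ≈ 0.829400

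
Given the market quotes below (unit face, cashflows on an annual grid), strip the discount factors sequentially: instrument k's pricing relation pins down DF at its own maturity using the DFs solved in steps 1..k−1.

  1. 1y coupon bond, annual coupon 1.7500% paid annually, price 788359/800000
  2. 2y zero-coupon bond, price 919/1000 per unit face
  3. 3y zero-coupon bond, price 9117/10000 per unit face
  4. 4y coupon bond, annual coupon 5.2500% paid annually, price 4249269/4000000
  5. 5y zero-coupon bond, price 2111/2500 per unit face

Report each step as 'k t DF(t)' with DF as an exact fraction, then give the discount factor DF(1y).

1 1 1937/2000
2 2 919/1000
3 3 9117/10000
4 4 8697/10000
5 5 2111/2500
DF(1y) = 1937/2000 ≈ 0.968500

step 1 [1y] bond c/1=7/400: DF=(788359/800000 − 7/400·(0))/(1+7/400) = 1937/2000 ≈ 0.968500
step 2 [2y] zero: DF = P = 919/1000 ≈ 0.919000
step 3 [3y] zero: DF = P = 9117/10000 ≈ 0.911700
step 4 [4y] bond c/1=21/400: DF=(4249269/4000000 − 21/400·(0.968500+0.919000+0.911700))/(1+21/400) = 8697/10000 ≈ 0.869700
step 5 [5y] zero: DF = P = 2111/2500 ≈ 0.844400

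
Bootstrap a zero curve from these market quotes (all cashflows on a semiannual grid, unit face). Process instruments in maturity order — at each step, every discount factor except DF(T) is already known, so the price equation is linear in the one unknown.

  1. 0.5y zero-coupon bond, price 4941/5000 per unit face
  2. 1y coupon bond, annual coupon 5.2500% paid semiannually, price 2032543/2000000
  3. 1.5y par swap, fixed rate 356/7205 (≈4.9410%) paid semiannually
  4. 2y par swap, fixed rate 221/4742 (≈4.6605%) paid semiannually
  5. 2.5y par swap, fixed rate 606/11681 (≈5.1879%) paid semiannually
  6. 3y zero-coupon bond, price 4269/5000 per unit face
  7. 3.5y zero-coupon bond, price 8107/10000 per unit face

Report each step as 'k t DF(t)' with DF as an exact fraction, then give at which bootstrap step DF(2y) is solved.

step 1 [0.5y] zero: DF = P = 4941/5000 ≈ 0.988200
step 2 [1y] bond c/2=21/800: DF=(2032543/2000000 − 21/800·(0.988200))/(1+21/800) = 193/200 ≈ 0.965000
step 3 [1.5y] swap r/2=178/7205: DF=(1 − 178/7205·(0.988200+0.965000))/(1+178/7205) = 1161/1250 ≈ 0.928800
step 4 [2y] swap r/2=221/9484: DF=(1 − 221/9484·(0.988200+0.965000+0.928800))/(1+221/9484) = 2279/2500 ≈ 0.911600
step 5 [2.5y] swap r/2=303/11681: DF=(1 − 303/11681·(0.988200+0.965000+0.928800+0.911600))/(1+303/11681) = 2197/2500 ≈ 0.878800
step 6 [3y] zero: DF = P = 4269/5000 ≈ 0.853800
step 7 [3.5y] zero: DF = P = 8107/10000 ≈ 0.810700

1 1/2 4941/5000
2 1 193/200
3 3/2 1161/1250
4 2 2279/2500
5 5/2 2197/2500
6 3 4269/5000
7 7/2 8107/10000
DF(2y) is solved at step 4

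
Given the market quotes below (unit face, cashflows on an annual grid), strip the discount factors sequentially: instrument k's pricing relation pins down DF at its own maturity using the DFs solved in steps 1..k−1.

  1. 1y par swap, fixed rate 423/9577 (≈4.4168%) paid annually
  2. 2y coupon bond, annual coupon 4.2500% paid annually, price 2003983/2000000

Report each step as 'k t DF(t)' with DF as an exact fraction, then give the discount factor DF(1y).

step 1 [1y] swap r/1=423/9577: DF=(1 − 423/9577·(0))/(1+423/9577) = 9577/10000 ≈ 0.957700
step 2 [2y] bond c/1=17/400: DF=(2003983/2000000 − 17/400·(0.957700))/(1+17/400) = 9221/10000 ≈ 0.922100

1 1 9577/10000
2 2 9221/10000
DF(1y) = 9577/10000 ≈ 0.957700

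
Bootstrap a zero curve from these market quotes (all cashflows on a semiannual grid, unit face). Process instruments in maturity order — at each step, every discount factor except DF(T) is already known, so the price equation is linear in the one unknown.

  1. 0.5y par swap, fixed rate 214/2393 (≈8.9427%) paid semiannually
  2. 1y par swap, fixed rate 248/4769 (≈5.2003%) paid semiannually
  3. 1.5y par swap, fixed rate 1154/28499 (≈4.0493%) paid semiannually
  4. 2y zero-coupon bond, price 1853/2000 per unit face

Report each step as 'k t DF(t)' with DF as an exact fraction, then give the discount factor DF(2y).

1 1/2 2393/2500
2 1 594/625
3 3/2 9423/10000
4 2 1853/2000
DF(2y) = 1853/2000 ≈ 0.926500

step 1 [0.5y] swap r/2=107/2393: DF=(1 − 107/2393·(0))/(1+107/2393) = 2393/2500 ≈ 0.957200
step 2 [1y] swap r/2=124/4769: DF=(1 − 124/4769·(0.957200))/(1+124/4769) = 594/625 ≈ 0.950400
step 3 [1.5y] swap r/2=577/28499: DF=(1 − 577/28499·(0.957200+0.950400))/(1+577/28499) = 9423/10000 ≈ 0.942300
step 4 [2y] zero: DF = P = 1853/2000 ≈ 0.926500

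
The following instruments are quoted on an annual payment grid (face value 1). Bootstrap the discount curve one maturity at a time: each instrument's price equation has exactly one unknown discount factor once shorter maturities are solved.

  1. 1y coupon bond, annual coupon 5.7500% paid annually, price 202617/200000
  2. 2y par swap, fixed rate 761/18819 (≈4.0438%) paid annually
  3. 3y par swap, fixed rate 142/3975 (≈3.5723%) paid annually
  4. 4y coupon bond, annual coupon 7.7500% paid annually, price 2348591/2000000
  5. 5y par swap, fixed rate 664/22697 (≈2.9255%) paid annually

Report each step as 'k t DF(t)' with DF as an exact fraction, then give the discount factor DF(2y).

step 1 [1y] bond c/1=23/400: DF=(202617/200000 − 23/400·(0))/(1+23/400) = 479/500 ≈ 0.958000
step 2 [2y] swap r/1=761/18819: DF=(1 − 761/18819·(0.958000))/(1+761/18819) = 9239/10000 ≈ 0.923900
step 3 [3y] swap r/1=142/3975: DF=(1 − 142/3975·(0.958000+0.923900))/(1+142/3975) = 4503/5000 ≈ 0.900600
step 4 [4y] bond c/1=31/400: DF=(2348591/2000000 − 31/400·(0.958000+0.923900+0.900600))/(1+31/400) = 8897/10000 ≈ 0.889700
step 5 [5y] swap r/1=664/22697: DF=(1 − 664/22697·(0.958000+0.923900+0.900600+0.889700))/(1+664/22697) = 542/625 ≈ 0.867200

1 1 479/500
2 2 9239/10000
3 3 4503/5000
4 4 8897/10000
5 5 542/625
DF(2y) = 9239/10000 ≈ 0.923900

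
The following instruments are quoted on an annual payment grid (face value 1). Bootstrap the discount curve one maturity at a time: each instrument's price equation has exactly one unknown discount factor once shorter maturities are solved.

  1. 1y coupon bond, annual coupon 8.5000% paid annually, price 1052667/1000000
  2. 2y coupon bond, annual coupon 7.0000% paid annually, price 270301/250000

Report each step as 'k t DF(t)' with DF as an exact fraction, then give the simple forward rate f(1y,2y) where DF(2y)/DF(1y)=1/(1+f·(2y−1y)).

step 1 [1y] bond c/1=17/200: DF=(1052667/1000000 − 17/200·(0))/(1+17/200) = 4851/5000 ≈ 0.970200
step 2 [2y] bond c/1=7/100: DF=(270301/250000 − 7/100·(0.970200))/(1+7/100) = 947/1000 ≈ 0.947000

1 1 4851/5000
2 2 947/1000
f(1y,2y) = ((4851/5000)/(947/1000) − 1)/(1) = 116/4735 ≈ 2.4498%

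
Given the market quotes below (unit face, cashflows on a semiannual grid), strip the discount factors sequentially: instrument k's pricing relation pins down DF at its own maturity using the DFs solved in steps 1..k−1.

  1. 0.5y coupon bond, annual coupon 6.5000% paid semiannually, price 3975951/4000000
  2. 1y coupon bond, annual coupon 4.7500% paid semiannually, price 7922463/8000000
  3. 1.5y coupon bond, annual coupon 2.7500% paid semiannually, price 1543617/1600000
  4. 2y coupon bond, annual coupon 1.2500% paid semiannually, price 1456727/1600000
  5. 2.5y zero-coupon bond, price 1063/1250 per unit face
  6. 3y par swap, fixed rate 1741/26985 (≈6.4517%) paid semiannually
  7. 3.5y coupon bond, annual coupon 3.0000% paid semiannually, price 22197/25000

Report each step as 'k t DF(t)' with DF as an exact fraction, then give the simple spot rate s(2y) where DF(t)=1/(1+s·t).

1 1/2 9627/10000
2 1 189/200
3 3/2 4629/5000
4 2 1109/1250
5 5/2 1063/1250
6 3 8259/10000
7 7/2 159/200
s(2y) = (1/(1109/1250) − 1)/(2) = 141/2218 ≈ 6.3571%

step 1 [0.5y] bond c/2=13/400: DF=(3975951/4000000 − 13/400·(0))/(1+13/400) = 9627/10000 ≈ 0.962700
step 2 [1y] bond c/2=19/800: DF=(7922463/8000000 − 19/800·(0.962700))/(1+19/800) = 189/200 ≈ 0.945000
step 3 [1.5y] bond c/2=11/800: DF=(1543617/1600000 − 11/800·(0.962700+0.945000))/(1+11/800) = 4629/5000 ≈ 0.925800
step 4 [2y] bond c/2=1/160: DF=(1456727/1600000 − 1/160·(0.962700+0.945000+0.925800))/(1+1/160) = 1109/1250 ≈ 0.887200
step 5 [2.5y] zero: DF = P = 1063/1250 ≈ 0.850400
step 6 [3y] swap r/2=1741/53970: DF=(1 − 1741/53970·(0.962700+0.945000+0.925800+0.887200+0.850400))/(1+1741/53970) = 8259/10000 ≈ 0.825900
step 7 [3.5y] bond c/2=3/200: DF=(22197/25000 − 3/200·(0.962700+0.945000+0.925800+0.887200+0.850400+0.825900))/(1+3/200) = 159/200 ≈ 0.795000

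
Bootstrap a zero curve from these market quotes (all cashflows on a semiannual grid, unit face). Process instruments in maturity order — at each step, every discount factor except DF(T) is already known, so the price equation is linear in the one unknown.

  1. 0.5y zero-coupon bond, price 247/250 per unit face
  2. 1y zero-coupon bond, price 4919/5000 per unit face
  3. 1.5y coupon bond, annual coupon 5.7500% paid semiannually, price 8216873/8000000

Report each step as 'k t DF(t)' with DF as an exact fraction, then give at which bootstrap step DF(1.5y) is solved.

1 1/2 247/250
2 1 4919/5000
3 3/2 9433/10000
DF(1.5y) is solved at step 3

step 1 [0.5y] zero: DF = P = 247/250 ≈ 0.988000
step 2 [1y] zero: DF = P = 4919/5000 ≈ 0.983800
step 3 [1.5y] bond c/2=23/800: DF=(8216873/8000000 − 23/800·(0.988000+0.983800))/(1+23/800) = 9433/10000 ≈ 0.943300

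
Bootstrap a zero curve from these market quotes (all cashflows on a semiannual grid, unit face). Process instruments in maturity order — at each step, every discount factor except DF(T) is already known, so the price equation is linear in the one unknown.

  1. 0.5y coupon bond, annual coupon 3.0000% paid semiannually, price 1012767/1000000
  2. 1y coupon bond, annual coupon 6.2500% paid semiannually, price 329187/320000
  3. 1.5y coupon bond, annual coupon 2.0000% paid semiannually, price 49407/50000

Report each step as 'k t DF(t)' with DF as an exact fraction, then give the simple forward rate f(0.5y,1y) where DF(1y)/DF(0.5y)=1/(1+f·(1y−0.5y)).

1 1/2 4989/5000
2 1 9673/10000
3 3/2 9589/10000
f(0.5y,1y) = ((4989/5000)/(9673/10000) − 1)/(1/2) = 610/9673 ≈ 6.3062%

step 1 [0.5y] bond c/2=3/200: DF=(1012767/1000000 − 3/200·(0))/(1+3/200) = 4989/5000 ≈ 0.997800
step 2 [1y] bond c/2=1/32: DF=(329187/320000 − 1/32·(0.997800))/(1+1/32) = 9673/10000 ≈ 0.967300
step 3 [1.5y] bond c/2=1/100: DF=(49407/50000 − 1/100·(0.997800+0.967300))/(1+1/100) = 9589/10000 ≈ 0.958900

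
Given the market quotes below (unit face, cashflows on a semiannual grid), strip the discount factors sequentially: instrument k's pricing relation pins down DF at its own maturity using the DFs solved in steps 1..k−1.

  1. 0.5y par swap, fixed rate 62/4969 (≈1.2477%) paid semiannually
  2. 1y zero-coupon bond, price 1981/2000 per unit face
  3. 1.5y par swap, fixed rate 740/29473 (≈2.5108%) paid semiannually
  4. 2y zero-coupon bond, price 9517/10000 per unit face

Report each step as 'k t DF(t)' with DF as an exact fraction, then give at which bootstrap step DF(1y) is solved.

1 1/2 4969/5000
2 1 1981/2000
3 3/2 963/1000
4 2 9517/10000
DF(1y) is solved at step 2

step 1 [0.5y] swap r/2=31/4969: DF=(1 − 31/4969·(0))/(1+31/4969) = 4969/5000 ≈ 0.993800
step 2 [1y] zero: DF = P = 1981/2000 ≈ 0.990500
step 3 [1.5y] swap r/2=370/29473: DF=(1 − 370/29473·(0.993800+0.990500))/(1+370/29473) = 963/1000 ≈ 0.963000
step 4 [2y] zero: DF = P = 9517/10000 ≈ 0.951700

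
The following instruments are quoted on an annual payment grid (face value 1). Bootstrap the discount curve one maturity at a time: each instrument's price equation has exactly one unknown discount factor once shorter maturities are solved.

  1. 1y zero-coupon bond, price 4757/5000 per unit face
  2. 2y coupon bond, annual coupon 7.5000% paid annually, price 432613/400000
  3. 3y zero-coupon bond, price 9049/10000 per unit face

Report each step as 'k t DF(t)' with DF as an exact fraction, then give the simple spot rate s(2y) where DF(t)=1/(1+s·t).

1 1 4757/5000
2 2 9397/10000
3 3 9049/10000
s(2y) = (1/(9397/10000) − 1)/(2) = 603/18794 ≈ 3.2085%

step 1 [1y] zero: DF = P = 4757/5000 ≈ 0.951400
step 2 [2y] bond c/1=3/40: DF=(432613/400000 − 3/40·(0.951400))/(1+3/40) = 9397/10000 ≈ 0.939700
step 3 [3y] zero: DF = P = 9049/10000 ≈ 0.904900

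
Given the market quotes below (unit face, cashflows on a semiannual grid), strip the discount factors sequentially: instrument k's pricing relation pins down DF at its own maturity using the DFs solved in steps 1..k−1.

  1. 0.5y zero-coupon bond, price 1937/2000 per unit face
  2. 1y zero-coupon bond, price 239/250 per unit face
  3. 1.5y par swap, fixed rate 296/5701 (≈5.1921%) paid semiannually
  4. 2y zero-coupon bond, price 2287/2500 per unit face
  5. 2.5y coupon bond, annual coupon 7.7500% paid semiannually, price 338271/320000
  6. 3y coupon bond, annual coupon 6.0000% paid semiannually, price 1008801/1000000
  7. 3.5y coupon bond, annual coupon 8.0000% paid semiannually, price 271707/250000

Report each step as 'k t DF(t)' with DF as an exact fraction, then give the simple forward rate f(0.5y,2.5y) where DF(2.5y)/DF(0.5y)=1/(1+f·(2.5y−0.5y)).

1 1/2 1937/2000
2 1 239/250
3 3/2 463/500
4 2 2287/2500
5 5/2 2193/2500
6 3 4221/5000
7 7/2 417/500
f(0.5y,2.5y) = ((1937/2000)/(2193/2500) − 1)/(2) = 913/17544 ≈ 5.2041%

step 1 [0.5y] zero: DF = P = 1937/2000 ≈ 0.968500
step 2 [1y] zero: DF = P = 239/250 ≈ 0.956000
step 3 [1.5y] swap r/2=148/5701: DF=(1 − 148/5701·(0.968500+0.956000))/(1+148/5701) = 463/500 ≈ 0.926000
step 4 [2y] zero: DF = P = 2287/2500 ≈ 0.914800
step 5 [2.5y] bond c/2=31/800: DF=(338271/320000 − 31/800·(0.968500+0.956000+0.926000+0.914800))/(1+31/800) = 2193/2500 ≈ 0.877200
step 6 [3y] bond c/2=3/100: DF=(1008801/1000000 − 3/100·(0.968500+0.956000+0.926000+0.914800+0.877200))/(1+3/100) = 4221/5000 ≈ 0.844200
step 7 [3.5y] bond c/2=1/25: DF=(271707/250000 − 1/25·(0.968500+0.956000+0.926000+0.914800+0.877200+0.844200))/(1+1/25) = 417/500 ≈ 0.834000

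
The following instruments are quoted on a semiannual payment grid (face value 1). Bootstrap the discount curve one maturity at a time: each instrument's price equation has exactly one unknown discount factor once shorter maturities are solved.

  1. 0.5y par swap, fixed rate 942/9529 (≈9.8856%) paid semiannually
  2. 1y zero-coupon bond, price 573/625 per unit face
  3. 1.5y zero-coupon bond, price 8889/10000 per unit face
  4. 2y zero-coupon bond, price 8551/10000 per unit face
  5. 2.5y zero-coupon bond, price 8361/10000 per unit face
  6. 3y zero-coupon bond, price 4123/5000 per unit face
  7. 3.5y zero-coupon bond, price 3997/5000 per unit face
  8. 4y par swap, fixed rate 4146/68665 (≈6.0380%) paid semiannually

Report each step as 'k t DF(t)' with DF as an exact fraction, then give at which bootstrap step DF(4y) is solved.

step 1 [0.5y] swap r/2=471/9529: DF=(1 − 471/9529·(0))/(1+471/9529) = 9529/10000 ≈ 0.952900
step 2 [1y] zero: DF = P = 573/625 ≈ 0.916800
step 3 [1.5y] zero: DF = P = 8889/10000 ≈ 0.888900
step 4 [2y] zero: DF = P = 8551/10000 ≈ 0.855100
step 5 [2.5y] zero: DF = P = 8361/10000 ≈ 0.836100
step 6 [3y] zero: DF = P = 4123/5000 ≈ 0.824600
step 7 [3.5y] zero: DF = P = 3997/5000 ≈ 0.799400
step 8 [4y] swap r/2=2073/68665: DF=(1 − 2073/68665·(0.952900+0.916800+0.888900+0.855100+0.836100+0.824600+0.799400))/(1+2073/68665) = 7927/10000 ≈ 0.792700

1 1/2 9529/10000
2 1 573/625
3 3/2 8889/10000
4 2 8551/10000
5 5/2 8361/10000
6 3 4123/5000
7 7/2 3997/5000
8 4 7927/10000
DF(4y) is solved at step 8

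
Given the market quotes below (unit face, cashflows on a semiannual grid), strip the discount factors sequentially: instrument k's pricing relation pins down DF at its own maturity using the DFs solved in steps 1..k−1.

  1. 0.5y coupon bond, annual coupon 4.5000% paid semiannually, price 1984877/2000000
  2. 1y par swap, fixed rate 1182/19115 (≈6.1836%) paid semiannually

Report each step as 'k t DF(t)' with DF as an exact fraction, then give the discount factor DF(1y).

step 1 [0.5y] bond c/2=9/400: DF=(1984877/2000000 − 9/400·(0))/(1+9/400) = 4853/5000 ≈ 0.970600
step 2 [1y] swap r/2=591/19115: DF=(1 − 591/19115·(0.970600))/(1+591/19115) = 9409/10000 ≈ 0.940900

1 1/2 4853/5000
2 1 9409/10000
DF(1y) = 9409/10000 ≈ 0.940900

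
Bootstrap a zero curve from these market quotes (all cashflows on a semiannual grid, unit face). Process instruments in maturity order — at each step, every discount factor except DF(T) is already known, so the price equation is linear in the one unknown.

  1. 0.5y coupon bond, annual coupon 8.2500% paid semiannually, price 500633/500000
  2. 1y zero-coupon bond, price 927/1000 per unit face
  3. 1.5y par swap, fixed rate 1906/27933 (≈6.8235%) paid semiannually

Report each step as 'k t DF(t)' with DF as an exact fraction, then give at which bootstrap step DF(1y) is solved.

1 1/2 601/625
2 1 927/1000
3 3/2 9047/10000
DF(1y) is solved at step 2

step 1 [0.5y] bond c/2=33/800: DF=(500633/500000 − 33/800·(0))/(1+33/800) = 601/625 ≈ 0.961600
step 2 [1y] zero: DF = P = 927/1000 ≈ 0.927000
step 3 [1.5y] swap r/2=953/27933: DF=(1 − 953/27933·(0.961600+0.927000))/(1+953/27933) = 9047/10000 ≈ 0.904700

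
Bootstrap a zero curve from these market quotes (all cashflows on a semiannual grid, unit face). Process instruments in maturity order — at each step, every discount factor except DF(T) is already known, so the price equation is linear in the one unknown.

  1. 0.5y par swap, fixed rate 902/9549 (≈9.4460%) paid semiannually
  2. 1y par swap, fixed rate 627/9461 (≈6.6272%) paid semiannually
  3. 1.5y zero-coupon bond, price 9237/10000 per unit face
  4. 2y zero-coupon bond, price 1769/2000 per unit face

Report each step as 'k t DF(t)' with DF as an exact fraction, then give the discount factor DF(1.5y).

1 1/2 9549/10000
2 1 9373/10000
3 3/2 9237/10000
4 2 1769/2000
DF(1.5y) = 9237/10000 ≈ 0.923700

step 1 [0.5y] swap r/2=451/9549: DF=(1 − 451/9549·(0))/(1+451/9549) = 9549/10000 ≈ 0.954900
step 2 [1y] swap r/2=627/18922: DF=(1 − 627/18922·(0.954900))/(1+627/18922) = 9373/10000 ≈ 0.937300
step 3 [1.5y] zero: DF = P = 9237/10000 ≈ 0.923700
step 4 [2y] zero: DF = P = 1769/2000 ≈ 0.884500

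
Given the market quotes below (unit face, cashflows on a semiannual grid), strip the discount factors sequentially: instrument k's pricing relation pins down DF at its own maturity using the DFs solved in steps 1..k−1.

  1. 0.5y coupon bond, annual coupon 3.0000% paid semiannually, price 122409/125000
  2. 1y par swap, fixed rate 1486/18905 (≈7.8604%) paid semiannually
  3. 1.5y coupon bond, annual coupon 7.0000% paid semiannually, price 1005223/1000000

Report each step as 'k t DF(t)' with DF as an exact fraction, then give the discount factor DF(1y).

1 1/2 603/625
2 1 9257/10000
3 3/2 9073/10000
DF(1y) = 9257/10000 ≈ 0.925700

step 1 [0.5y] bond c/2=3/200: DF=(122409/125000 − 3/200·(0))/(1+3/200) = 603/625 ≈ 0.964800
step 2 [1y] swap r/2=743/18905: DF=(1 − 743/18905·(0.964800))/(1+743/18905) = 9257/10000 ≈ 0.925700
step 3 [1.5y] bond c/2=7/200: DF=(1005223/1000000 − 7/200·(0.964800+0.925700))/(1+7/200) = 9073/10000 ≈ 0.907300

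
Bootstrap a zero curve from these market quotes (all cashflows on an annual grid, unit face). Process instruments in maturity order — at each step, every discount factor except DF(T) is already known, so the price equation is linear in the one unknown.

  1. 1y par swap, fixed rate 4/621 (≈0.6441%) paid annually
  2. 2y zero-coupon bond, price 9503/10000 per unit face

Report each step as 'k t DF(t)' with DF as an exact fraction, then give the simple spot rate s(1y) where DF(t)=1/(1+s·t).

1 1 621/625
2 2 9503/10000
s(1y) = (1/(621/625) − 1)/(1) = 4/621 ≈ 0.6441%

step 1 [1y] swap r/1=4/621: DF=(1 − 4/621·(0))/(1+4/621) = 621/625 ≈ 0.993600
step 2 [2y] zero: DF = P = 9503/10000 ≈ 0.950300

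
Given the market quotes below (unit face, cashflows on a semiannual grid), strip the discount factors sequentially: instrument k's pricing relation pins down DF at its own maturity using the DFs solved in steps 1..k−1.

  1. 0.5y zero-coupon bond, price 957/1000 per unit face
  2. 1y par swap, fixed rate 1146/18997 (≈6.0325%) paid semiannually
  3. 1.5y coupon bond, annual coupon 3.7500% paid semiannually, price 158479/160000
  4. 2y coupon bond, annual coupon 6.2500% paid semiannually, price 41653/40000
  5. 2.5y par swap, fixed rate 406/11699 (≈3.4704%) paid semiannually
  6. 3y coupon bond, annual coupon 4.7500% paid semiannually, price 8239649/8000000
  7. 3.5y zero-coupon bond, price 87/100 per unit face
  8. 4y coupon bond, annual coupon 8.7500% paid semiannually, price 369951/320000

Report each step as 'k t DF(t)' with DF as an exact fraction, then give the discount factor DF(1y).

step 1 [0.5y] zero: DF = P = 957/1000 ≈ 0.957000
step 2 [1y] swap r/2=573/18997: DF=(1 − 573/18997·(0.957000))/(1+573/18997) = 9427/10000 ≈ 0.942700
step 3 [1.5y] bond c/2=3/160: DF=(158479/160000 − 3/160·(0.957000+0.942700))/(1+3/160) = 9373/10000 ≈ 0.937300
step 4 [2y] bond c/2=1/32: DF=(41653/40000 − 1/32·(0.957000+0.942700+0.937300))/(1+1/32) = 4619/5000 ≈ 0.923800
step 5 [2.5y] swap r/2=203/11699: DF=(1 − 203/11699·(0.957000+0.942700+0.937300+0.923800))/(1+203/11699) = 2297/2500 ≈ 0.918800
step 6 [3y] bond c/2=19/800: DF=(8239649/8000000 − 19/800·(0.957000+0.942700+0.937300+0.923800+0.918800))/(1+19/800) = 359/400 ≈ 0.897500
step 7 [3.5y] zero: DF = P = 87/100 ≈ 0.870000
step 8 [4y] bond c/2=7/160: DF=(369951/320000 − 7/160·(0.957000+0.942700+0.937300+0.923800+0.918800+0.897500+0.870000))/(1+7/160) = 4187/5000 ≈ 0.837400

1 1/2 957/1000
2 1 9427/10000
3 3/2 9373/10000
4 2 4619/5000
5 5/2 2297/2500
6 3 359/400
7 7/2 87/100
8 4 4187/5000
DF(1y) = 9427/10000 ≈ 0.942700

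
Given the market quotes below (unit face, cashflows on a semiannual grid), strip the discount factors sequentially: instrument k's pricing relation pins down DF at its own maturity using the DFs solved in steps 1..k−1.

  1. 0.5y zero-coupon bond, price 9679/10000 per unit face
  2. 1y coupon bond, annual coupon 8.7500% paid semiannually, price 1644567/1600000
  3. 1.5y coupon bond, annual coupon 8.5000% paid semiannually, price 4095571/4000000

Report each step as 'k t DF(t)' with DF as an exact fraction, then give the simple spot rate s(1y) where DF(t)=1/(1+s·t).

1 1/2 9679/10000
2 1 4721/5000
3 3/2 4521/5000
s(1y) = (1/(4721/5000) − 1)/(1) = 279/4721 ≈ 5.9098%

step 1 [0.5y] zero: DF = P = 9679/10000 ≈ 0.967900
step 2 [1y] bond c/2=7/160: DF=(1644567/1600000 − 7/160·(0.967900))/(1+7/160) = 4721/5000 ≈ 0.944200
step 3 [1.5y] bond c/2=17/400: DF=(4095571/4000000 − 17/400·(0.967900+0.944200))/(1+17/400) = 4521/5000 ≈ 0.904200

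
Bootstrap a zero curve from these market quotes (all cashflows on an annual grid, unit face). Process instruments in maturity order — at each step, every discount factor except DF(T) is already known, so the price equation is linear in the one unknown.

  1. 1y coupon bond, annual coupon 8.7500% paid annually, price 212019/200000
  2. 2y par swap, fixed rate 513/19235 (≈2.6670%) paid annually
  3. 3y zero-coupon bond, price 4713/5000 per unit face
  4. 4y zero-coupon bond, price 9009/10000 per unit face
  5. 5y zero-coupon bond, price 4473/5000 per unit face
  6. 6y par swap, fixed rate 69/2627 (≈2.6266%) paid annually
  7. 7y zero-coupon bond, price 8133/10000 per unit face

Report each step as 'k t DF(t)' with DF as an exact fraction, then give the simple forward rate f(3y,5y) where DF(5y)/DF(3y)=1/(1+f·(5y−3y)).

step 1 [1y] bond c/1=7/80: DF=(212019/200000 − 7/80·(0))/(1+7/80) = 2437/2500 ≈ 0.974800
step 2 [2y] swap r/1=513/19235: DF=(1 − 513/19235·(0.974800))/(1+513/19235) = 9487/10000 ≈ 0.948700
step 3 [3y] zero: DF = P = 4713/5000 ≈ 0.942600
step 4 [4y] zero: DF = P = 9009/10000 ≈ 0.900900
step 5 [5y] zero: DF = P = 4473/5000 ≈ 0.894600
step 6 [6y] swap r/1=69/2627: DF=(1 − 69/2627·(0.974800+0.948700+0.942600+0.900900+0.894600))/(1+69/2627) = 8551/10000 ≈ 0.855100
step 7 [7y] zero: DF = P = 8133/10000 ≈ 0.813300

1 1 2437/2500
2 2 9487/10000
3 3 4713/5000
4 4 9009/10000
5 5 4473/5000
6 6 8551/10000
7 7 8133/10000
f(3y,5y) = ((4713/5000)/(4473/5000) − 1)/(2) = 40/1491 ≈ 2.6828%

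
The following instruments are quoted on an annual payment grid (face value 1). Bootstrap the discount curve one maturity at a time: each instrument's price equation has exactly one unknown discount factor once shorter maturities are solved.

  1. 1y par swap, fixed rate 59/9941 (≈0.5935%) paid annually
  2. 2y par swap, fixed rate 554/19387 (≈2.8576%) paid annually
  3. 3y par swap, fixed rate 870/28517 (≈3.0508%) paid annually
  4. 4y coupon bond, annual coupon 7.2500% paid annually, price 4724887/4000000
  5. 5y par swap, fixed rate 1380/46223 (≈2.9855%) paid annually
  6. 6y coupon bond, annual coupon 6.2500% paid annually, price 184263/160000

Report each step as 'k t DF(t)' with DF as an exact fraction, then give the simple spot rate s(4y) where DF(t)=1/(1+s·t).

1 1 9941/10000
2 2 4723/5000
3 3 913/1000
4 4 4543/5000
5 5 431/500
6 6 203/250
s(4y) = (1/(4543/5000) − 1)/(4) = 457/18172 ≈ 2.5149%

step 1 [1y] swap r/1=59/9941: DF=(1 − 59/9941·(0))/(1+59/9941) = 9941/10000 ≈ 0.994100
step 2 [2y] swap r/1=554/19387: DF=(1 − 554/19387·(0.994100))/(1+554/19387) = 4723/5000 ≈ 0.944600
step 3 [3y] swap r/1=870/28517: DF=(1 − 870/28517·(0.994100+0.944600))/(1+870/28517) = 913/1000 ≈ 0.913000
step 4 [4y] bond c/1=29/400: DF=(4724887/4000000 − 29/400·(0.994100+0.944600+0.913000))/(1+29/400) = 4543/5000 ≈ 0.908600
step 5 [5y] swap r/1=1380/46223: DF=(1 − 1380/46223·(0.994100+0.944600+0.913000+0.908600))/(1+1380/46223) = 431/500 ≈ 0.862000
step 6 [6y] bond c/1=1/16: DF=(184263/160000 − 1/16·(0.994100+0.944600+0.913000+0.908600+0.862000))/(1+1/16) = 203/250 ≈ 0.812000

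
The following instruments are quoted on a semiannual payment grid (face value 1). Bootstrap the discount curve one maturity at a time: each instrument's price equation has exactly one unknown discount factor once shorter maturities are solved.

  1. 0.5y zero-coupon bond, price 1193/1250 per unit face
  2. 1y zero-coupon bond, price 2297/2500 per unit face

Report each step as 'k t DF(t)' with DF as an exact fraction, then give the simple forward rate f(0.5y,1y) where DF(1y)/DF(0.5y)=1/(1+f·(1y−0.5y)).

step 1 [0.5y] zero: DF = P = 1193/1250 ≈ 0.954400
step 2 [1y] zero: DF = P = 2297/2500 ≈ 0.918800

1 1/2 1193/1250
2 1 2297/2500
f(0.5y,1y) = ((1193/1250)/(2297/2500) − 1)/(1/2) = 178/2297 ≈ 7.7492%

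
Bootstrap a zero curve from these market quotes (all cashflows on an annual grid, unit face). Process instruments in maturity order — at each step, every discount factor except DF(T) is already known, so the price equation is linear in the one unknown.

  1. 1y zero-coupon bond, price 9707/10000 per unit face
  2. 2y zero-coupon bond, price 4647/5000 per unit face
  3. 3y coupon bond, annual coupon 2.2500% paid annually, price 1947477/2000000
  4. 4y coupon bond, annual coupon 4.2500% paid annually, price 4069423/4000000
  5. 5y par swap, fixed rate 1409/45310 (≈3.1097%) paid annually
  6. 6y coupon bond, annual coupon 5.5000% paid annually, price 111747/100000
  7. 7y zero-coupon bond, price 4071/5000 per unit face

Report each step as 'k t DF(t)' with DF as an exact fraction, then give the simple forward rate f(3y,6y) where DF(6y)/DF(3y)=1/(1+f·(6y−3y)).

1 1 9707/10000
2 2 4647/5000
3 3 1821/2000
4 4 8613/10000
5 5 8591/10000
6 6 823/1000
7 7 4071/5000
f(3y,6y) = ((1821/2000)/(823/1000) − 1)/(3) = 175/4938 ≈ 3.5439%

step 1 [1y] zero: DF = P = 9707/10000 ≈ 0.970700
step 2 [2y] zero: DF = P = 4647/5000 ≈ 0.929400
step 3 [3y] bond c/1=9/400: DF=(1947477/2000000 − 9/400·(0.970700+0.929400))/(1+9/400) = 1821/2000 ≈ 0.910500
step 4 [4y] bond c/1=17/400: DF=(4069423/4000000 − 17/400·(0.970700+0.929400+0.910500))/(1+17/400) = 8613/10000 ≈ 0.861300
step 5 [5y] swap r/1=1409/45310: DF=(1 − 1409/45310·(0.970700+0.929400+0.910500+0.861300))/(1+1409/45310) = 8591/10000 ≈ 0.859100
step 6 [6y] bond c/1=11/200: DF=(111747/100000 − 11/200·(0.970700+0.929400+0.910500+0.861300+0.859100))/(1+11/200) = 823/1000 ≈ 0.823000
step 7 [7y] zero: DF = P = 4071/5000 ≈ 0.814200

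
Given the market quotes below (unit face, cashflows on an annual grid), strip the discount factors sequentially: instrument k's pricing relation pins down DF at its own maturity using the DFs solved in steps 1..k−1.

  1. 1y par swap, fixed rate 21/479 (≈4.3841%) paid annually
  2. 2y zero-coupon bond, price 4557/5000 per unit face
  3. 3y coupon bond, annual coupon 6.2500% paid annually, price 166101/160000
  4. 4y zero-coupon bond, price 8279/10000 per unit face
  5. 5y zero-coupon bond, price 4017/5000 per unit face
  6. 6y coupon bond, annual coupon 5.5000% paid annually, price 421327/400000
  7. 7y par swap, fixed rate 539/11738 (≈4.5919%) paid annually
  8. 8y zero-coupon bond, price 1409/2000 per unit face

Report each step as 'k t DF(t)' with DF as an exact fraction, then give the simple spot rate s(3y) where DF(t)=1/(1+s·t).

1 1 479/500
2 2 4557/5000
3 3 8671/10000
4 4 8279/10000
5 5 4017/5000
6 6 7707/10000
7 7 1461/2000
8 8 1409/2000
s(3y) = (1/(8671/10000) − 1)/(3) = 443/8671 ≈ 5.1090%

step 1 [1y] swap r/1=21/479: DF=(1 − 21/479·(0))/(1+21/479) = 479/500 ≈ 0.958000
step 2 [2y] zero: DF = P = 4557/5000 ≈ 0.911400
step 3 [3y] bond c/1=1/16: DF=(166101/160000 − 1/16·(0.958000+0.911400))/(1+1/16) = 8671/10000 ≈ 0.867100
step 4 [4y] zero: DF = P = 8279/10000 ≈ 0.827900
step 5 [5y] zero: DF = P = 4017/5000 ≈ 0.803400
step 6 [6y] bond c/1=11/200: DF=(421327/400000 − 11/200·(0.958000+0.911400+0.867100+0.827900+0.803400))/(1+11/200) = 7707/10000 ≈ 0.770700
step 7 [7y] swap r/1=539/11738: DF=(1 − 539/11738·(0.958000+0.911400+0.867100+0.827900+0.803400+0.770700))/(1+539/11738) = 1461/2000 ≈ 0.730500
step 8 [8y] zero: DF = P = 1409/2000 ≈ 0.704500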